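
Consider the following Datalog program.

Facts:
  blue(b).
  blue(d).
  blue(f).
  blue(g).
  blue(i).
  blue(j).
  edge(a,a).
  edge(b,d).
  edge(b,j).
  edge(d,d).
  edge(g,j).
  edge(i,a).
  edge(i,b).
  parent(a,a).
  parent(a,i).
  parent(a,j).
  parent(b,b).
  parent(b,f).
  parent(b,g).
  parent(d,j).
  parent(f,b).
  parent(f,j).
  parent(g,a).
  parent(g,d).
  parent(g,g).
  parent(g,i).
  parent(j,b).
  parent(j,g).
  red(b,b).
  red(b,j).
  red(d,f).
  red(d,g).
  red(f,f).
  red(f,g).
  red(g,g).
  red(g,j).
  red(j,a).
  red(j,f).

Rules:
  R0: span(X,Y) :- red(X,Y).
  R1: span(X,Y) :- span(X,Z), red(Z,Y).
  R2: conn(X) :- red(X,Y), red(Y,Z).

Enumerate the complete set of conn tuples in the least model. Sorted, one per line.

round 1: derive conn(b) via R2 from red(b,b), red(b,b)
round 1: derive conn(d) via R2 from red(d,f), red(f,f)
round 1: derive conn(f) via R2 from red(f,f), red(f,f)
round 1: derive conn(g) via R2 from red(g,g), red(g,g)
round 1: derive conn(j) via R2 from red(j,f), red(f,f)

conn(b)
conn(d)
conn(f)
conn(g)
conn(j)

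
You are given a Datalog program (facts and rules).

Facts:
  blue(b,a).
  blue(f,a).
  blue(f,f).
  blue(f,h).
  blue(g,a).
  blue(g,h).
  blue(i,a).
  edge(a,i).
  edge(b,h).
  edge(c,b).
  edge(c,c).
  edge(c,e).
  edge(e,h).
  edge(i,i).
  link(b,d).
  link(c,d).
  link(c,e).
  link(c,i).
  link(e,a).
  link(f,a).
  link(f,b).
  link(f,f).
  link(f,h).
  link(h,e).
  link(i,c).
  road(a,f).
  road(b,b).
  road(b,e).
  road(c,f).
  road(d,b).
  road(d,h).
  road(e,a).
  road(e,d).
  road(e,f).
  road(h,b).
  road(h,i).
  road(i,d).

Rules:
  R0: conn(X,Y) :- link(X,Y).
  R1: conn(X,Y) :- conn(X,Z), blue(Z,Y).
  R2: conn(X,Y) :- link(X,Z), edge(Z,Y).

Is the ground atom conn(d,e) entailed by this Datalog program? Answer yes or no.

round 1: derive conn(b,d) via R0 from link(b,d)
round 1: derive conn(c,d) via R0 from link(c,d)
round 1: derive conn(c,e) via R0 from link(c,e)
round 1: derive conn(c,i) via R0 from link(c,i)
round 1: derive conn(e,a) via R0 from link(e,a)
round 1: derive conn(f,a) via R0 from link(f,a)
round 1: derive conn(f,b) via R0 from link(f,b)
round 1: derive conn(f,f) via R0 from link(f,f)
round 1: derive conn(f,h) via R0 from link(f,h)
round 1: derive conn(h,e) via R0 from link(h,e)
round 1: derive conn(i,c) via R0 from link(i,c)
round 1: derive conn(c,h) via R2 from link(c,e), edge(e,h)
round 1: derive conn(e,i) via R2 from link(e,a), edge(a,i)
round 1: derive conn(f,i) via R2 from link(f,a), edge(a,i)
round 1: derive conn(h,h) via R2 from link(h,e), edge(e,h)
round 1: derive conn(i,b) via R2 from link(i,c), edge(c,b)
round 1: derive conn(i,e) via R2 from link(i,c), edge(c,e)
round 2: derive conn(c,a) via R1 from conn(c,i), blue(i,a)
round 2: derive conn(i,a) via R1 from conn(i,b), blue(b,a)

no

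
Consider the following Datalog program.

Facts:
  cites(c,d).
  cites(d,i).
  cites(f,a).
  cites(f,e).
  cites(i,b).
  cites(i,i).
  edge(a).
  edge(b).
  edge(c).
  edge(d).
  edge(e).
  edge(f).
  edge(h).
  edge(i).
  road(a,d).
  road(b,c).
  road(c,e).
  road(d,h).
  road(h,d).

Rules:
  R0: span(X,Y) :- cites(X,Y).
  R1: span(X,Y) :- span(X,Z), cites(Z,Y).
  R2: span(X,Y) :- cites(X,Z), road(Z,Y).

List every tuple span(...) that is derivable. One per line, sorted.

span(c,b)
span(c,d)
span(c,h)
span(c,i)
span(d,b)
span(d,i)
span(f,a)
span(f,b)
span(f,d)
span(f,e)
span(f,i)
span(i,b)
span(i,c)
span(i,d)
span(i,i)

round 1: derive span(c,d) via R0 from cites(c,d)
round 1: derive span(d,i) via R0 from cites(d,i)
round 1: derive span(f,a) via R0 from cites(f,a)
round 1: derive span(f,e) via R0 from cites(f,e)
round 1: derive span(i,b) via R0 from cites(i,b)
round 1: derive span(i,i) via R0 from cites(i,i)
round 1: derive span(c,h) via R2 from cites(c,d), road(d,h)
round 1: derive span(f,d) via R2 from cites(f,a), road(a,d)
round 1: derive span(i,c) via R2 from cites(i,b), road(b,c)
round 2: derive span(c,i) via R1 from span(c,d), cites(d,i)
round 2: derive span(d,b) via R1 from span(d,i), cites(i,b)
round 2: derive span(f,i) via R1 from span(f,d), cites(d,i)
round 2: derive span(i,d) via R1 from span(i,c), cites(c,d)
round 3: derive span(c,b) via R1 from span(c,i), cites(i,b)
round 3: derive span(f,b) via R1 from span(f,i), cites(i,b)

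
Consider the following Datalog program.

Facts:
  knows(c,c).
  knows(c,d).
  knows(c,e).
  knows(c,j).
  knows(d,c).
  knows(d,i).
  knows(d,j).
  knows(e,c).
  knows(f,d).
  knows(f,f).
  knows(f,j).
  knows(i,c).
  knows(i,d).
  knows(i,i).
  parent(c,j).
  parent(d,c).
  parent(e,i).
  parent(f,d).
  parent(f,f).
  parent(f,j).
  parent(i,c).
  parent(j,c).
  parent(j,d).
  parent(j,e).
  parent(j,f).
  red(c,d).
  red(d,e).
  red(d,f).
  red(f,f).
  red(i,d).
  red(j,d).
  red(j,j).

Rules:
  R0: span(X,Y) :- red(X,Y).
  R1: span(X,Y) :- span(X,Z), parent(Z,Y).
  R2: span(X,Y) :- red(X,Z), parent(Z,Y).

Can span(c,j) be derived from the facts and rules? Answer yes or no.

round 1: derive span(c,d) via R0 from red(c,d)
round 1: derive span(d,e) via R0 from red(d,e)
round 1: derive span(d,f) via R0 from red(d,f)
round 1: derive span(f,f) via R0 from red(f,f)
round 1: derive span(i,d) via R0 from red(i,d)
round 1: derive span(j,d) via R0 from red(j,d)
round 1: derive span(j,j) via R0 from red(j,j)
round 1: derive span(c,c) via R2 from red(c,d), parent(d,c)
round 1: derive span(d,d) via R2 from red(d,f), parent(f,d)
round 1: derive span(d,i) via R2 from red(d,e), parent(e,i)
round 1: derive span(d,j) via R2 from red(d,f), parent(f,j)
round 1: derive span(f,d) via R2 from red(f,f), parent(f,d)
round 1: derive span(f,j) via R2 from red(f,f), parent(f,j)
round 1: derive span(i,c) via R2 from red(i,d), parent(d,c)
round 1: derive span(j,c) via R2 from red(j,d), parent(d,c)
round 1: derive span(j,e) via R2 from red(j,j), parent(j,e)
round 1: derive span(j,f) via R2 from red(j,j), parent(j,f)
round 2: derive span(c,j) via R1 from span(c,c), parent(c,j)
round 2: derive span(d,c) via R1 from span(d,d), parent(d,c)
round 2: derive span(f,c) via R1 from span(f,d), parent(d,c)
round 2: derive span(f,e) via R1 from span(f,j), parent(j,e)
round 2: derive span(i,j) via R1 from span(i,c), parent(c,j)
round 2: derive span(j,i) via R1 from span(j,e), parent(e,i)
round 3: derive span(c,e) via R1 from span(c,j), parent(j,e)
round 3: derive span(c,f) via R1 from span(c,j), parent(j,f)
round 3: derive span(f,i) via R1 from span(f,e), parent(e,i)
round 3: derive span(i,e) via R1 from span(i,j), parent(j,e)
round 3: derive span(i,f) via R1 from span(i,j), parent(j,f)
round 4: derive span(c,i) via R1 from span(c,e), parent(e,i)
round 4: derive span(i,i) via R1 from span(i,e), parent(e,i)

yes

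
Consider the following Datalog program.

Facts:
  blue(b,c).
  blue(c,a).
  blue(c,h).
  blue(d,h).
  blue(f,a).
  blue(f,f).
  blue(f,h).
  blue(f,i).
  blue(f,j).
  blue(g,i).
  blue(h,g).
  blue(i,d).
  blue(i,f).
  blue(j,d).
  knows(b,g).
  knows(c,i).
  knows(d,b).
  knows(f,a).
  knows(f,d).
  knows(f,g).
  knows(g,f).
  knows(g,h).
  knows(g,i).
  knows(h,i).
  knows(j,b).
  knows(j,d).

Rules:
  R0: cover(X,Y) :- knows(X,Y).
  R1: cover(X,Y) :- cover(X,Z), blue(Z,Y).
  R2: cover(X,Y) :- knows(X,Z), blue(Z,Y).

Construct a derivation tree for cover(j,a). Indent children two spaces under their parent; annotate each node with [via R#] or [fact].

round 1: derive cover(b,g) via R0 from knows(b,g)
round 1: derive cover(c,i) via R0 from knows(c,i)
round 1: derive cover(d,b) via R0 from knows(d,b)
round 1: derive cover(f,a) via R0 from knows(f,a)
round 1: derive cover(f,d) via R0 from knows(f,d)
round 1: derive cover(f,g) via R0 from knows(f,g)
round 1: derive cover(g,f) via R0 from knows(g,f)
round 1: derive cover(g,h) via R0 from knows(g,h)
round 1: derive cover(g,i) via R0 from knows(g,i)
round 1: derive cover(h,i) via R0 from knows(h,i)
round 1: derive cover(j,b) via R0 from knows(j,b)
round 1: derive cover(j,d) via R0 from knows(j,d)
round 1: derive cover(b,i) via R2 from knows(b,g), blue(g,i)
round 1: derive cover(c,d) via R2 from knows(c,i), blue(i,d)
round 1: derive cover(c,f) via R2 from knows(c,i), blue(i,f)
round 1: derive cover(d,c) via R2 from knows(d,b), blue(b,c)
round 1: derive cover(f,h) via R2 from knows(f,d), blue(d,h)
round 1: derive cover(f,i) via R2 from knows(f,g), blue(g,i)
round 1: derive cover(g,a) via R2 from knows(g,f), blue(f,a)
round 1: derive cover(g,d) via R2 from knows(g,i), blue(i,d)
round 1: derive cover(g,g) via R2 from knows(g,h), blue(h,g)
round 1: derive cover(g,j) via R2 from knows(g,f), blue(f,j)
round 1: derive cover(h,d) via R2 from knows(h,i), blue(i,d)
round 1: derive cover(h,f) via R2 from knows(h,i), blue(i,f)
round 1: derive cover(j,c) via R2 from knows(j,b), blue(b,c)
round 1: derive cover(j,h) via R2 from knows(j,d), blue(d,h)
round 2: derive cover(b,d) via R1 from cover(b,i), blue(i,d)
round 2: derive cover(b,f) via R1 from cover(b,i), blue(i,f)
round 2: derive cover(c,a) via R1 from cover(c,f), blue(f,a)
round 2: derive cover(c,h) via R1 from cover(c,d), blue(d,h)
round 2: derive cover(c,j) via R1 from cover(c,f), blue(f,j)
round 2: derive cover(d,a) via R1 from cover(d,c), blue(c,a)
round 2: derive cover(d,h) via R1 from cover(d,c), blue(c,h)
round 2: derive cover(f,f) via R1 from cover(f,i), blue(i,f)
round 2: derive cover(h,a) via R1 from cover(h,f), blue(f,a)
round 2: derive cover(h,h) via R1 from cover(h,d), blue(d,h)
round 2: derive cover(h,j) via R1 from cover(h,f), blue(f,j)
round 2: derive cover(j,a) via R1 from cover(j,c), blue(c,a)
round 2: derive cover(j,g) via R1 from cover(j,h), blue(h,g)
round 3: derive cover(b,a) via R1 from cover(b,f), blue(f,a)
round 3: derive cover(b,h) via R1 from cover(b,d), blue(d,h)
round 3: derive cover(b,j) via R1 from cover(b,f), blue(f,j)
round 3: derive cover(c,g) via R1 from cover(c,h), blue(h,g)
round 3: derive cover(d,g) via R1 from cover(d,h), blue(h,g)
round 3: derive cover(f,j) via R1 from cover(f,f), blue(f,j)
round 3: derive cover(h,g) via R1 from cover(h,h), blue(h,g)
round 3: derive cover(j,i) via R1 from cover(j,g), blue(g,i)
round 4: derive cover(d,i) via R1 from cover(d,g), blue(g,i)
round 4: derive cover(j,f) via R1 from cover(j,i), blue(i,f)
round 5: derive cover(d,d) via R1 from cover(d,i), blue(i,d)
round 5: derive cover(d,f) via R1 from cover(d,i), blue(i,f)
round 5: derive cover(j,j) via R1 from cover(j,f), blue(f,j)
round 6: derive cover(d,j) via R1 from cover(d,f), blue(f,j)

cover(j,a)  [via R1]
  cover(j,c)  [via R2]
    knows(j,b)  [fact]
    blue(b,c)  [fact]
  blue(c,a)  [fact]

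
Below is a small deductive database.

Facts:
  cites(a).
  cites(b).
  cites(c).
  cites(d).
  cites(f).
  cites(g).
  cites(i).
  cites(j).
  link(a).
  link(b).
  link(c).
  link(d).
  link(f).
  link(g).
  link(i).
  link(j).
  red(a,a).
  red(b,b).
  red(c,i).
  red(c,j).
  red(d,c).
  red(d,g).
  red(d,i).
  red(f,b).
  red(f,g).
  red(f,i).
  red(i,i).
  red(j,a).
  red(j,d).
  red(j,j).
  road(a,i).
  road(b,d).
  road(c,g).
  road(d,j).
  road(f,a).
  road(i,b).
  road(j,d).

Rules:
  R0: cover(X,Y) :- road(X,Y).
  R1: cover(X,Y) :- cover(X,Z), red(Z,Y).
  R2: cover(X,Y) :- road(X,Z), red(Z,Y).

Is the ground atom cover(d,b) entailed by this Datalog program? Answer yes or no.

round 1: derive cover(a,i) via R0 from road(a,i)
round 1: derive cover(b,d) via R0 from road(b,d)
round 1: derive cover(c,g) via R0 from road(c,g)
round 1: derive cover(d,j) via R0 from road(d,j)
round 1: derive cover(f,a) via R0 from road(f,a)
round 1: derive cover(i,b) via R0 from road(i,b)
round 1: derive cover(j,d) via R0 from road(j,d)
round 1: derive cover(b,c) via R2 from road(b,d), red(d,c)
round 1: derive cover(b,g) via R2 from road(b,d), red(d,g)
round 1: derive cover(b,i) via R2 from road(b,d), red(d,i)
round 1: derive cover(d,a) via R2 from road(d,j), red(j,a)
round 1: derive cover(d,d) via R2 from road(d,j), red(j,d)
round 1: derive cover(j,c) via R2 from road(j,d), red(d,c)
round 1: derive cover(j,g) via R2 from road(j,d), red(d,g)
round 1: derive cover(j,i) via R2 from road(j,d), red(d,i)
round 2: derive cover(b,j) via R1 from cover(b,c), red(c,j)
round 2: derive cover(d,c) via R1 from cover(d,d), red(d,c)
round 2: derive cover(d,g) via R1 from cover(d,d), red(d,g)
round 2: derive cover(d,i) via R1 from cover(d,d), red(d,i)
round 2: derive cover(j,j) via R1 from cover(j,c), red(c,j)
round 3: derive cover(b,a) via R1 from cover(b,j), red(j,a)
round 3: derive cover(j,a) via R1 from cover(j,j), red(j,a)

no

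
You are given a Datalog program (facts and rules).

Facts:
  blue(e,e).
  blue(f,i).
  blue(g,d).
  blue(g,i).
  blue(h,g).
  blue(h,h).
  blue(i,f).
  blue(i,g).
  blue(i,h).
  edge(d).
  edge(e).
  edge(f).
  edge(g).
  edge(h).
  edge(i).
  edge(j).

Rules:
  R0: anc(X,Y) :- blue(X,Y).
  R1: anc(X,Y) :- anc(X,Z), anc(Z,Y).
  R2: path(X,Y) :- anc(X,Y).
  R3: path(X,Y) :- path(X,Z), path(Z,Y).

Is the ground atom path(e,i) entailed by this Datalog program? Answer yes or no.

round 1: derive anc(e,e) via R0 from blue(e,e)
round 1: derive anc(f,i) via R0 from blue(f,i)
round 1: derive anc(g,d) via R0 from blue(g,d)
round 1: derive anc(g,i) via R0 from blue(g,i)
round 1: derive anc(h,g) via R0 from blue(h,g)
round 1: derive anc(h,h) via R0 from blue(h,h)
round 1: derive anc(i,f) via R0 from blue(i,f)
round 1: derive anc(i,g) via R0 from blue(i,g)
round 1: derive anc(i,h) via R0 from blue(i,h)
round 2: derive anc(f,f) via R1 from anc(f,i), anc(i,f)
round 2: derive anc(f,g) via R1 from anc(f,i), anc(i,g)
round 2: derive anc(f,h) via R1 from anc(f,i), anc(i,h)
round 2: derive anc(g,f) via R1 from anc(g,i), anc(i,f)
round 2: derive anc(g,g) via R1 from anc(g,i), anc(i,g)
round 2: derive anc(g,h) via R1 from anc(g,i), anc(i,h)
round 2: derive anc(h,d) via R1 from anc(h,g), anc(g,d)
round 2: derive anc(h,i) via R1 from anc(h,g), anc(g,i)
round 2: derive anc(i,d) via R1 from anc(i,g), anc(g,d)
round 2: derive anc(i,i) via R1 from anc(i,f), anc(f,i)
round 2: derive path(e,e) via R2 from anc(e,e)
round 2: derive path(f,i) via R2 from anc(f,i)
round 2: derive path(g,d) via R2 from anc(g,d)
round 2: derive path(g,i) via R2 from anc(g,i)
round 2: derive path(h,g) via R2 from anc(h,g)
round 2: derive path(h,h) via R2 from anc(h,h)
round 2: derive path(i,f) via R2 from anc(i,f)
round 2: derive path(i,g) via R2 from anc(i,g)
round 2: derive path(i,h) via R2 from anc(i,h)
round 3: derive anc(f,d) via R1 from anc(f,g), anc(g,d)
round 3: derive anc(h,f) via R1 from anc(h,g), anc(g,f)
round 3: derive path(f,f) via R2 from anc(f,f)
round 3: derive path(f,g) via R2 from anc(f,g)
round 3: derive path(f,h) via R2 from anc(f,h)
round 3: derive path(g,f) via R2 from anc(g,f)
round 3: derive path(g,g) via R2 from anc(g,g)
round 3: derive path(g,h) via R2 from anc(g,h)
round 3: derive path(h,d) via R2 from anc(h,d)
round 3: derive path(h,i) via R2 from anc(h,i)
round 3: derive path(i,d) via R2 from anc(i,d)
round 3: derive path(i,i) via R2 from anc(i,i)
round 4: derive path(f,d) via R2 from anc(f,d)
round 4: derive path(h,f) via R2 from anc(h,f)

no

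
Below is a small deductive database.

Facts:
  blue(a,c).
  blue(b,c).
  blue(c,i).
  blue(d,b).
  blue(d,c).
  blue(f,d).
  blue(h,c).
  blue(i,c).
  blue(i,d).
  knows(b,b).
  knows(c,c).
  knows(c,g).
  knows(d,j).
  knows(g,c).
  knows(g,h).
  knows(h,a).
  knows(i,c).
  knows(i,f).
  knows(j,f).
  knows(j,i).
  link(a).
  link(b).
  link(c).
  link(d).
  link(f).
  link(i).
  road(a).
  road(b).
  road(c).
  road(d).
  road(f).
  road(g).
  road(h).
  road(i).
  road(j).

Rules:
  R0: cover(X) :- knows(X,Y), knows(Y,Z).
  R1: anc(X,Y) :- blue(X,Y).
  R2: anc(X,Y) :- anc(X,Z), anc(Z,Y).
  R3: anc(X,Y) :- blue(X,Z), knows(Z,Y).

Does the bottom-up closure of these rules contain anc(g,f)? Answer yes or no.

round 1: derive anc(a,c) via R1 from blue(a,c)
round 1: derive anc(b,c) via R1 from blue(b,c)
round 1: derive anc(c,i) via R1 from blue(c,i)
round 1: derive anc(d,b) via R1 from blue(d,b)
round 1: derive anc(d,c) via R1 from blue(d,c)
round 1: derive anc(f,d) via R1 from blue(f,d)
round 1: derive anc(h,c) via R1 from blue(h,c)
round 1: derive anc(i,c) via R1 from blue(i,c)
round 1: derive anc(i,d) via R1 from blue(i,d)
round 1: derive anc(a,g) via R3 from blue(a,c), knows(c,g)
round 1: derive anc(b,g) via R3 from blue(b,c), knows(c,g)
round 1: derive anc(c,c) via R3 from blue(c,i), knows(i,c)
round 1: derive anc(c,f) via R3 from blue(c,i), knows(i,f)
round 1: derive anc(d,g) via R3 from blue(d,c), knows(c,g)
round 1: derive anc(f,j) via R3 from blue(f,d), knows(d,j)
round 1: derive anc(h,g) via R3 from blue(h,c), knows(c,g)
round 1: derive anc(i,g) via R3 from blue(i,c), knows(c,g)
round 1: derive anc(i,j) via R3 from blue(i,d), knows(d,j)
round 2: derive anc(a,f) via R2 from anc(a,c), anc(c,f)
round 2: derive anc(a,i) via R2 from anc(a,c), anc(c,i)
round 2: derive anc(b,f) via R2 from anc(b,c), anc(c,f)
round 2: derive anc(b,i) via R2 from anc(b,c), anc(c,i)
round 2: derive anc(c,d) via R2 from anc(c,f), anc(f,d)
round 2: derive anc(c,g) via R2 from anc(c,i), anc(i,g)
round 2: derive anc(c,j) via R2 from anc(c,f), anc(f,j)
round 2: derive anc(d,f) via R2 from anc(d,c), anc(c,f)
round 2: derive anc(d,i) via R2 from anc(d,c), anc(c,i)
round 2: derive anc(f,b) via R2 from anc(f,d), anc(d,b)
round 2: derive anc(f,c) via R2 from anc(f,d), anc(d,c)
round 2: derive anc(f,g) via R2 from anc(f,d), anc(d,g)
round 2: derive anc(h,f) via R2 from anc(h,c), anc(c,f)
round 2: derive anc(h,i) via R2 from anc(h,c), anc(c,i)
round 2: derive anc(i,b) via R2 from anc(i,d), anc(d,b)
round 2: derive anc(i,f) via R2 from anc(i,c), anc(c,f)
round 2: derive anc(i,i) via R2 from anc(i,c), anc(c,i)
round 3: derive anc(a,b) via R2 from anc(a,f), anc(f,b)
round 3: derive anc(a,d) via R2 from anc(a,c), anc(c,d)
round 3: derive anc(a,j) via R2 from anc(a,c), anc(c,j)
round 3: derive anc(b,b) via R2 from anc(b,f), anc(f,b)
round 3: derive anc(b,d) via R2 from anc(b,c), anc(c,d)
round 3: derive anc(b,j) via R2 from anc(b,c), anc(c,j)
round 3: derive anc(c,b) via R2 from anc(c,d), anc(d,b)
round 3: derive anc(d,d) via R2 from anc(d,c), anc(c,d)
round 3: derive anc(d,j) via R2 from anc(d,c), anc(c,j)
round 3: derive anc(f,f) via R2 from anc(f,b), anc(b,f)
round 3: derive anc(f,i) via R2 from anc(f,b), anc(b,i)
round 3: derive anc(h,b) via R2 from anc(h,f), anc(f,b)
round 3: derive anc(h,d) via R2 from anc(h,c), anc(c,d)
round 3: derive anc(h,j) via R2 from anc(h,c), anc(c,j)

no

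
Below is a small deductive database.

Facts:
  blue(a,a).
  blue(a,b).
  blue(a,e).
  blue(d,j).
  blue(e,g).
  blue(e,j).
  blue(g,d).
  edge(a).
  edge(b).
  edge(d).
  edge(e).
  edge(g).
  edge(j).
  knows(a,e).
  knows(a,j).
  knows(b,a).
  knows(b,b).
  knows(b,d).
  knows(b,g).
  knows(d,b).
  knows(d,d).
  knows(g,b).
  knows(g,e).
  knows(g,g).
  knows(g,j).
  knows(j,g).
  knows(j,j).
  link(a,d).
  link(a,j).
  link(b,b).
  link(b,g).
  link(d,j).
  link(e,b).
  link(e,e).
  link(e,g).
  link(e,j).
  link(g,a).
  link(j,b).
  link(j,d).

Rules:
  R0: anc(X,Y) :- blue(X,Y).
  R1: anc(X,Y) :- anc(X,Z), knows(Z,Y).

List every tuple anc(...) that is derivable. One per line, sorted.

anc(a,a)
anc(a,b)
anc(a,d)
anc(a,e)
anc(a,g)
anc(a,j)
anc(d,a)
anc(d,b)
anc(d,d)
anc(d,e)
anc(d,g)
anc(d,j)
anc(e,a)
anc(e,b)
anc(e,d)
anc(e,e)
anc(e,g)
anc(e,j)
anc(g,a)
anc(g,b)
anc(g,d)
anc(g,e)
anc(g,g)
anc(g,j)

round 1: derive anc(a,a) via R0 from blue(a,a)
round 1: derive anc(a,b) via R0 from blue(a,b)
round 1: derive anc(a,e) via R0 from blue(a,e)
round 1: derive anc(d,j) via R0 from blue(d,j)
round 1: derive anc(e,g) via R0 from blue(e,g)
round 1: derive anc(e,j) via R0 from blue(e,j)
round 1: derive anc(g,d) via R0 from blue(g,d)
round 2: derive anc(a,d) via R1 from anc(a,b), knows(b,d)
round 2: derive anc(a,g) via R1 from anc(a,b), knows(b,g)
round 2: derive anc(a,j) via R1 from anc(a,a), knows(a,j)
round 2: derive anc(d,g) via R1 from anc(d,j), knows(j,g)
round 2: derive anc(e,b) via R1 from anc(e,g), knows(g,b)
round 2: derive anc(e,e) via R1 from anc(e,g), knows(g,e)
round 2: derive anc(g,b) via R1 from anc(g,d), knows(d,b)
round 3: derive anc(d,b) via R1 from anc(d,g), knows(g,b)
round 3: derive anc(d,e) via R1 from anc(d,g), knows(g,e)
round 3: derive anc(e,a) via R1 from anc(e,b), knows(b,a)
round 3: derive anc(e,d) via R1 from anc(e,b), knows(b,d)
round 3: derive anc(g,a) via R1 from anc(g,b), knows(b,a)
round 3: derive anc(g,g) via R1 from anc(g,b), knows(b,g)
round 4: derive anc(d,a) via R1 from anc(d,b), knows(b,a)
round 4: derive anc(d,d) via R1 from anc(d,b), knows(b,d)
round 4: derive anc(g,e) via R1 from anc(g,a), knows(a,e)
round 4: derive anc(g,j) via R1 from anc(g,a), knows(a,j)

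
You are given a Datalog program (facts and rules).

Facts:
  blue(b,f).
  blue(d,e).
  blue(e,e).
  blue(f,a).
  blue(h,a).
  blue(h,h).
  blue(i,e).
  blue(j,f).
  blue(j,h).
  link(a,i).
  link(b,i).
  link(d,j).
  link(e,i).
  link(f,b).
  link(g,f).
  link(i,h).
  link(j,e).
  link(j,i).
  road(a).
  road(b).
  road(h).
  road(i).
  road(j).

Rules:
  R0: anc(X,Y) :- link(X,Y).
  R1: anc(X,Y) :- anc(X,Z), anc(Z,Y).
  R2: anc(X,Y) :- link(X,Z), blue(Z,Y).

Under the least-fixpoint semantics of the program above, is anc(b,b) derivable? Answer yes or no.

no

round 1: derive anc(a,i) via R0 from link(a,i)
round 1: derive anc(b,i) via R0 from link(b,i)
round 1: derive anc(d,j) via R0 from link(d,j)
round 1: derive anc(e,i) via R0 from link(e,i)
round 1: derive anc(f,b) via R0 from link(f,b)
round 1: derive anc(g,f) via R0 from link(g,f)
round 1: derive anc(i,h) via R0 from link(i,h)
round 1: derive anc(j,e) via R0 from link(j,e)
round 1: derive anc(j,i) via R0 from link(j,i)
round 1: derive anc(a,e) via R2 from link(a,i), blue(i,e)
round 1: derive anc(b,e) via R2 from link(b,i), blue(i,e)
round 1: derive anc(d,f) via R2 from link(d,j), blue(j,f)
round 1: derive anc(d,h) via R2 from link(d,j), blue(j,h)
round 1: derive anc(e,e) via R2 from link(e,i), blue(i,e)
round 1: derive anc(f,f) via R2 from link(f,b), blue(b,f)
round 1: derive anc(g,a) via R2 from link(g,f), blue(f,a)
round 1: derive anc(i,a) via R2 from link(i,h), blue(h,a)
round 2: derive anc(a,a) via R1 from anc(a,i), anc(i,a)
round 2: derive anc(a,h) via R1 from anc(a,i), anc(i,h)
round 2: derive anc(b,a) via R1 from anc(b,i), anc(i,a)
round 2: derive anc(b,h) via R1 from anc(b,i), anc(i,h)
round 2: derive anc(d,b) via R1 from anc(d,f), anc(f,b)
round 2: derive anc(d,e) via R1 from anc(d,j), anc(j,e)
round 2: derive anc(d,i) via R1 from anc(d,j), anc(j,i)
round 2: derive anc(e,a) via R1 from anc(e,i), anc(i,a)
round 2: derive anc(e,h) via R1 from anc(e,i), anc(i,h)
round 2: derive anc(f,e) via R1 from anc(f,b), anc(b,e)
round 2: derive anc(f,i) via R1 from anc(f,b), anc(b,i)
round 2: derive anc(g,b) via R1 from anc(g,f), anc(f,b)
round 2: derive anc(g,e) via R1 from anc(g,a), anc(a,e)
round 2: derive anc(g,i) via R1 from anc(g,a), anc(a,i)
round 2: derive anc(i,e) via R1 from anc(i,a), anc(a,e)
round 2: derive anc(i,i) via R1 from anc(i,a), anc(a,i)
round 2: derive anc(j,a) via R1 from anc(j,i), anc(i,a)
round 2: derive anc(j,h) via R1 from anc(j,i), anc(i,h)
round 3: derive anc(d,a) via R1 from anc(d,b), anc(b,a)
round 3: derive anc(f,a) via R1 from anc(f,b), anc(b,a)
round 3: derive anc(f,h) via R1 from anc(f,b), anc(b,h)
round 3: derive anc(g,h) via R1 from anc(g,a), anc(a,h)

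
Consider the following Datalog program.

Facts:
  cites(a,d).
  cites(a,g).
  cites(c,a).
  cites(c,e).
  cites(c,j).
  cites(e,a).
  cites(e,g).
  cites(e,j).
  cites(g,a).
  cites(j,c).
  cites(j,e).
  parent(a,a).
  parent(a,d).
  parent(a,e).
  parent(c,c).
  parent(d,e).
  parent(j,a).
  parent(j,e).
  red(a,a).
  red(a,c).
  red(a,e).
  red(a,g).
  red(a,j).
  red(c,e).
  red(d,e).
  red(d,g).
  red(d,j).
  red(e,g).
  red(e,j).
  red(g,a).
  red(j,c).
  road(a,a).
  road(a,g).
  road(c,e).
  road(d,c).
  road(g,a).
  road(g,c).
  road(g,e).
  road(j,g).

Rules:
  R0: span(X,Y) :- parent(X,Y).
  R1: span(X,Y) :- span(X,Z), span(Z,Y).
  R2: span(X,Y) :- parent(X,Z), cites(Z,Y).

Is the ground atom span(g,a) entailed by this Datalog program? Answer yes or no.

round 1: derive span(a,a) via R0 from parent(a,a)
round 1: derive span(a,d) via R0 from parent(a,d)
round 1: derive span(a,e) via R0 from parent(a,e)
round 1: derive span(c,c) via R0 from parent(c,c)
round 1: derive span(d,e) via R0 from parent(d,e)
round 1: derive span(j,a) via R0 from parent(j,a)
round 1: derive span(j,e) via R0 from parent(j,e)
round 1: derive span(a,g) via R2 from parent(a,a), cites(a,g)
round 1: derive span(a,j) via R2 from parent(a,e), cites(e,j)
round 1: derive span(c,a) via R2 from parent(c,c), cites(c,a)
round 1: derive span(c,e) via R2 from parent(c,c), cites(c,e)
round 1: derive span(c,j) via R2 from parent(c,c), cites(c,j)
round 1: derive span(d,a) via R2 from parent(d,e), cites(e,a)
round 1: derive span(d,g) via R2 from parent(d,e), cites(e,g)
round 1: derive span(d,j) via R2 from parent(d,e), cites(e,j)
round 1: derive span(j,d) via R2 from parent(j,a), cites(a,d)
round 1: derive span(j,g) via R2 from parent(j,a), cites(a,g)
round 1: derive span(j,j) via R2 from parent(j,e), cites(e,j)
round 2: derive span(c,d) via R1 from span(c,a), span(a,d)
round 2: derive span(c,g) via R1 from span(c,a), span(a,g)
round 2: derive span(d,d) via R1 from span(d,a), span(a,d)

no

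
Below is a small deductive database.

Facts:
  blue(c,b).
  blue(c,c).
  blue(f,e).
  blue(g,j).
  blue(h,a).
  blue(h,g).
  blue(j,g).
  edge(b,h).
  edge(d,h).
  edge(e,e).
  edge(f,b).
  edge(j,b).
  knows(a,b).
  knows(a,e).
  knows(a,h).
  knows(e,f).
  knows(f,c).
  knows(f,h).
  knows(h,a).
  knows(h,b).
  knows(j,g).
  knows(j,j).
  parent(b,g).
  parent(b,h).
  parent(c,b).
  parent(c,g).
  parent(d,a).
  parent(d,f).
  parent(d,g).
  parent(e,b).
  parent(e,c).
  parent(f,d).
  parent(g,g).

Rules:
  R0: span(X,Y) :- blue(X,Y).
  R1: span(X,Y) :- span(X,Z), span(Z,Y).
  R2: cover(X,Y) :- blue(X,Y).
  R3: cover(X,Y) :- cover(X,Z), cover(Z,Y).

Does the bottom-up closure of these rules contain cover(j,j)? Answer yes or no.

yes

round 1: derive cover(c,b) via R2 from blue(c,b)
round 1: derive cover(c,c) via R2 from blue(c,c)
round 1: derive cover(f,e) via R2 from blue(f,e)
round 1: derive cover(g,j) via R2 from blue(g,j)
round 1: derive cover(h,a) via R2 from blue(h,a)
round 1: derive cover(h,g) via R2 from blue(h,g)
round 1: derive cover(j,g) via R2 from blue(j,g)
round 2: derive cover(g,g) via R3 from cover(g,j), cover(j,g)
round 2: derive cover(h,j) via R3 from cover(h,g), cover(g,j)
round 2: derive cover(j,j) via R3 from cover(j,g), cover(g,j)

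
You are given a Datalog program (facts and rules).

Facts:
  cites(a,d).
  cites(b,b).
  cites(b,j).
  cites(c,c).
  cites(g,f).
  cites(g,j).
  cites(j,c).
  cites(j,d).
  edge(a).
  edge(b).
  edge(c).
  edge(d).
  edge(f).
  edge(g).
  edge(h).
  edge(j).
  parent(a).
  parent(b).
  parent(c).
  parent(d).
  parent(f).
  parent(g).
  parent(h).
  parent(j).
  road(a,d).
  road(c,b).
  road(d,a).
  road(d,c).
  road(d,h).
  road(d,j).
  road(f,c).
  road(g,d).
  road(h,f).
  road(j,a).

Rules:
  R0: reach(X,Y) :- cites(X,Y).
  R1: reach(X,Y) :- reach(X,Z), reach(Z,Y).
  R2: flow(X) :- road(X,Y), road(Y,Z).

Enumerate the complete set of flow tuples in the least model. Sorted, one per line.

round 1: derive flow(a) via R2 from road(a,d), road(d,a)
round 1: derive flow(d) via R2 from road(d,a), road(a,d)
round 1: derive flow(f) via R2 from road(f,c), road(c,b)
round 1: derive flow(g) via R2 from road(g,d), road(d,a)
round 1: derive flow(h) via R2 from road(h,f), road(f,c)
round 1: derive flow(j) via R2 from road(j,a), road(a,d)

flow(a)
flow(d)
flow(f)
flow(g)
flow(h)
flow(j)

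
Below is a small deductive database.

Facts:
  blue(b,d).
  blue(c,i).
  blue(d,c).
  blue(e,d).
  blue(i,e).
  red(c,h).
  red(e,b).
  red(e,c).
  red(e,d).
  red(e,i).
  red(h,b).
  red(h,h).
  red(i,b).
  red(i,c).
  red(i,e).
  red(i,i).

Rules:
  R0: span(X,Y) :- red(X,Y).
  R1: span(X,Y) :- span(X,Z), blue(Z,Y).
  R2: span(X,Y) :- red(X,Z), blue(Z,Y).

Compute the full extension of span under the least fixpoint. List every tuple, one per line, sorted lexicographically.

round 1: derive span(c,h) via R0 from red(c,h)
round 1: derive span(e,b) via R0 from red(e,b)
round 1: derive span(e,c) via R0 from red(e,c)
round 1: derive span(e,d) via R0 from red(e,d)
round 1: derive span(e,i) via R0 from red(e,i)
round 1: derive span(h,b) via R0 from red(h,b)
round 1: derive span(h,h) via R0 from red(h,h)
round 1: derive span(i,b) via R0 from red(i,b)
round 1: derive span(i,c) via R0 from red(i,c)
round 1: derive span(i,e) via R0 from red(i,e)
round 1: derive span(i,i) via R0 from red(i,i)
round 1: derive span(e,e) via R2 from red(e,i), blue(i,e)
round 1: derive span(h,d) via R2 from red(h,b), blue(b,d)
round 1: derive span(i,d) via R2 from red(i,b), blue(b,d)
round 2: derive span(h,c) via R1 from span(h,d), blue(d,c)
round 3: derive span(h,i) via R1 from span(h,c), blue(c,i)
round 4: derive span(h,e) via R1 from span(h,i), blue(i,e)

span(c,h)
span(e,b)
span(e,c)
span(e,d)
span(e,e)
span(e,i)
span(h,b)
span(h,c)
span(h,d)
span(h,e)
span(h,h)
span(h,i)
span(i,b)
span(i,c)
span(i,d)
span(i,e)
span(i,i)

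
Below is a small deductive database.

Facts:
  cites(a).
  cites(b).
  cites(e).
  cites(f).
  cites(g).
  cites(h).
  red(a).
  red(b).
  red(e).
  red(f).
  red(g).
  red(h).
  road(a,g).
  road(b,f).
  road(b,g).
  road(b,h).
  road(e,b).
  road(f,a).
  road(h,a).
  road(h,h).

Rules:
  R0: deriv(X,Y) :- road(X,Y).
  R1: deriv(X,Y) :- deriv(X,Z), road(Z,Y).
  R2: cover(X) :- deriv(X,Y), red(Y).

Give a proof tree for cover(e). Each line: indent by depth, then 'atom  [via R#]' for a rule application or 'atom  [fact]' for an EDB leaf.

round 1: derive deriv(a,g) via R0 from road(a,g)
round 1: derive deriv(b,f) via R0 from road(b,f)
round 1: derive deriv(b,g) via R0 from road(b,g)
round 1: derive deriv(b,h) via R0 from road(b,h)
round 1: derive deriv(e,b) via R0 from road(e,b)
round 1: derive deriv(f,a) via R0 from road(f,a)
round 1: derive deriv(h,a) via R0 from road(h,a)
round 1: derive deriv(h,h) via R0 from road(h,h)
round 2: derive deriv(b,a) via R1 from deriv(b,f), road(f,a)
round 2: derive deriv(e,f) via R1 from deriv(e,b), road(b,f)
round 2: derive deriv(e,g) via R1 from deriv(e,b), road(b,g)
round 2: derive deriv(e,h) via R1 from deriv(e,b), road(b,h)
round 2: derive deriv(f,g) via R1 from deriv(f,a), road(a,g)
round 2: derive deriv(h,g) via R1 from deriv(h,a), road(a,g)
round 2: derive cover(a) via R2 from deriv(a,g), red(g)
round 2: derive cover(b) via R2 from deriv(b,f), red(f)
round 2: derive cover(e) via R2 from deriv(e,b), red(b)
round 2: derive cover(f) via R2 from deriv(f,a), red(a)
round 2: derive cover(h) via R2 from deriv(h,a), red(a)
round 3: derive deriv(e,a) via R1 from deriv(e,f), road(f,a)

cover(e)  [via R2]
  deriv(e,b)  [via R0]
    road(e,b)  [fact]
  red(b)  [fact]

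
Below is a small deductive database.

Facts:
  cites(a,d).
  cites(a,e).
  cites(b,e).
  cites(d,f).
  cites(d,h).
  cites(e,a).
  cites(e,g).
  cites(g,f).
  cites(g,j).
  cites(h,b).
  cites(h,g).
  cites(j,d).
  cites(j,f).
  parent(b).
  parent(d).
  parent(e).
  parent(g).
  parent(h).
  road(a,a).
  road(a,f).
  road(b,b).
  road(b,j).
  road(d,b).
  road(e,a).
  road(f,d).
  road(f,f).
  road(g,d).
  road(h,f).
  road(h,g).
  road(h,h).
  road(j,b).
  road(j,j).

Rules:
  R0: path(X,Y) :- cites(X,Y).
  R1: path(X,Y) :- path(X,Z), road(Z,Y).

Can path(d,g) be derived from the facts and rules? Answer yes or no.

round 1: derive path(a,d) via R0 from cites(a,d)
round 1: derive path(a,e) via R0 from cites(a,e)
round 1: derive path(b,e) via R0 from cites(b,e)
round 1: derive path(d,f) via R0 from cites(d,f)
round 1: derive path(d,h) via R0 from cites(d,h)
round 1: derive path(e,a) via R0 from cites(e,a)
round 1: derive path(e,g) via R0 from cites(e,g)
round 1: derive path(g,f) via R0 from cites(g,f)
round 1: derive path(g,j) via R0 from cites(g,j)
round 1: derive path(h,b) via R0 from cites(h,b)
round 1: derive path(h,g) via R0 from cites(h,g)
round 1: derive path(j,d) via R0 from cites(j,d)
round 1: derive path(j,f) via R0 from cites(j,f)
round 2: derive path(a,a) via R1 from path(a,e), road(e,a)
round 2: derive path(a,b) via R1 from path(a,d), road(d,b)
round 2: derive path(b,a) via R1 from path(b,e), road(e,a)
round 2: derive path(d,d) via R1 from path(d,f), road(f,d)
round 2: derive path(d,g) via R1 from path(d,h), road(h,g)
round 2: derive path(e,d) via R1 from path(e,g), road(g,d)
round 2: derive path(e,f) via R1 from path(e,a), road(a,f)
round 2: derive path(g,b) via R1 from path(g,j), road(j,b)
round 2: derive path(g,d) via R1 from path(g,f), road(f,d)
round 2: derive path(h,d) via R1 from path(h,g), road(g,d)
round 2: derive path(h,j) via R1 from path(h,b), road(b,j)
round 2: derive path(j,b) via R1 from path(j,d), road(d,b)
round 3: derive path(a,f) via R1 from path(a,a), road(a,f)
round 3: derive path(a,j) via R1 from path(a,b), road(b,j)
round 3: derive path(b,f) via R1 from path(b,a), road(a,f)
round 3: derive path(d,b) via R1 from path(d,d), road(d,b)
round 3: derive path(e,b) via R1 from path(e,d), road(d,b)
round 3: derive path(j,j) via R1 from path(j,b), road(b,j)
round 4: derive path(b,d) via R1 from path(b,f), road(f,d)
round 4: derive path(d,j) via R1 from path(d,b), road(b,j)
round 4: derive path(e,j) via R1 from path(e,b), road(b,j)
round 5: derive path(b,b) via R1 from path(b,d), road(d,b)
round 6: derive path(b,j) via R1 from path(b,b), road(b,j)

yes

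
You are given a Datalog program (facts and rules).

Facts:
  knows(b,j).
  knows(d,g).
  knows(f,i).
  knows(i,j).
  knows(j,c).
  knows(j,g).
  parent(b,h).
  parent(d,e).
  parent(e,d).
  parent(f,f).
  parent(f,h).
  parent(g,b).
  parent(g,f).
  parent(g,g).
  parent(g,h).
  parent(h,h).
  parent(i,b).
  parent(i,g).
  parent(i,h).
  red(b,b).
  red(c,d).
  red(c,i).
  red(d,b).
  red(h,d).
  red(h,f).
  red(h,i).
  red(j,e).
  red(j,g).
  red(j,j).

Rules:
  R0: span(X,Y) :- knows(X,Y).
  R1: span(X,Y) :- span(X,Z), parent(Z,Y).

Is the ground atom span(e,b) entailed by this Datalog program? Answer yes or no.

round 1: derive span(b,j) via R0 from knows(b,j)
round 1: derive span(d,g) via R0 from knows(d,g)
round 1: derive span(f,i) via R0 from knows(f,i)
round 1: derive span(i,j) via R0 from knows(i,j)
round 1: derive span(j,c) via R0 from knows(j,c)
round 1: derive span(j,g) via R0 from knows(j,g)
round 2: derive span(d,b) via R1 from span(d,g), parent(g,b)
round 2: derive span(d,f) via R1 from span(d,g), parent(g,f)
round 2: derive span(d,h) via R1 from span(d,g), parent(g,h)
round 2: derive span(f,b) via R1 from span(f,i), parent(i,b)
round 2: derive span(f,g) via R1 from span(f,i), parent(i,g)
round 2: derive span(f,h) via R1 from span(f,i), parent(i,h)
round 2: derive span(j,b) via R1 from span(j,g), parent(g,b)
round 2: derive span(j,f) via R1 from span(j,g), parent(g,f)
round 2: derive span(j,h) via R1 from span(j,g), parent(g,h)
round 3: derive span(f,f) via R1 from span(f,g), parent(g,f)

no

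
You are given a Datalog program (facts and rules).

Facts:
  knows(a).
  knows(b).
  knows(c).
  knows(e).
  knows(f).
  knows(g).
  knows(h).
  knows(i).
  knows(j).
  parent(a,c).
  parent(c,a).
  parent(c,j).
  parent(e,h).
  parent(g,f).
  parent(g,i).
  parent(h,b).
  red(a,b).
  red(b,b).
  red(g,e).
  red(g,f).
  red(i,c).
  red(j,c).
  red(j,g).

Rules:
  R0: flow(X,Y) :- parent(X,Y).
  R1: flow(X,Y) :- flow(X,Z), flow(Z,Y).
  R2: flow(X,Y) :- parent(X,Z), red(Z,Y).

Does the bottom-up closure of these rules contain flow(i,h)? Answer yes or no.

round 1: derive flow(a,c) via R0 from parent(a,c)
round 1: derive flow(c,a) via R0 from parent(c,a)
round 1: derive flow(c,j) via R0 from parent(c,j)
round 1: derive flow(e,h) via R0 from parent(e,h)
round 1: derive flow(g,f) via R0 from parent(g,f)
round 1: derive flow(g,i) via R0 from parent(g,i)
round 1: derive flow(h,b) via R0 from parent(h,b)
round 1: derive flow(c,b) via R2 from parent(c,a), red(a,b)
round 1: derive flow(c,c) via R2 from parent(c,j), red(j,c)
round 1: derive flow(c,g) via R2 from parent(c,j), red(j,g)
round 1: derive flow(g,c) via R2 from parent(g,i), red(i,c)
round 2: derive flow(a,a) via R1 from flow(a,c), flow(c,a)
round 2: derive flow(a,b) via R1 from flow(a,c), flow(c,b)
round 2: derive flow(a,g) via R1 from flow(a,c), flow(c,g)
round 2: derive flow(a,j) via R1 from flow(a,c), flow(c,j)
round 2: derive flow(c,f) via R1 from flow(c,g), flow(g,f)
round 2: derive flow(c,i) via R1 from flow(c,g), flow(g,i)
round 2: derive flow(e,b) via R1 from flow(e,h), flow(h,b)
round 2: derive flow(g,a) via R1 from flow(g,c), flow(c,a)
round 2: derive flow(g,b) via R1 from flow(g,c), flow(c,b)
round 2: derive flow(g,g) via R1 from flow(g,c), flow(c,g)
round 2: derive flow(g,j) via R1 from flow(g,c), flow(c,j)
round 3: derive flow(a,f) via R1 from flow(a,c), flow(c,f)
round 3: derive flow(a,i) via R1 from flow(a,c), flow(c,i)

no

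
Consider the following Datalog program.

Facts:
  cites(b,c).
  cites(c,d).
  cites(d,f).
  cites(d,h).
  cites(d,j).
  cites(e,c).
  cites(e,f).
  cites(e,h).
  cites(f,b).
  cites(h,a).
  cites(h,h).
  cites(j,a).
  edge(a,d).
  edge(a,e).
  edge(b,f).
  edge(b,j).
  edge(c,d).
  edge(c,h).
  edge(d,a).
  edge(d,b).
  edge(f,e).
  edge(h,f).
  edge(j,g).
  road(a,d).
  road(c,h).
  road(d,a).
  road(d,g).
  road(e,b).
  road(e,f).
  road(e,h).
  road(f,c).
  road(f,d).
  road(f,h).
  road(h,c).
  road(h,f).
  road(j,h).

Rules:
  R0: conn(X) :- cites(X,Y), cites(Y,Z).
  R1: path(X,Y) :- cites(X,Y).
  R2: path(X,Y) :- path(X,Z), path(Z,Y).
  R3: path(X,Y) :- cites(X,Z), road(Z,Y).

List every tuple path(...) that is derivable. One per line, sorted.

path(b,a)
path(b,b)
path(b,c)
path(b,d)
path(b,f)
path(b,g)
path(b,h)
path(b,j)
path(c,a)
path(c,b)
path(c,c)
path(c,d)
path(c,f)
path(c,g)
path(c,h)
path(c,j)
path(d,a)
path(d,b)
path(d,c)
path(d,d)
path(d,f)
path(d,g)
path(d,h)
path(d,j)
path(e,a)
path(e,b)
path(e,c)
path(e,d)
path(e,f)
path(e,g)
path(e,h)
path(e,j)
path(f,a)
path(f,b)
path(f,c)
path(f,d)
path(f,f)
path(f,g)
path(f,h)
path(f,j)
path(h,a)
path(h,b)
path(h,c)
path(h,d)
path(h,f)
path(h,g)
path(h,h)
path(h,j)
path(j,a)
path(j,b)
path(j,c)
path(j,d)
path(j,f)
path(j,g)
path(j,h)
path(j,j)

round 1: derive path(b,c) via R1 from cites(b,c)
round 1: derive path(c,d) via R1 from cites(c,d)
round 1: derive path(d,f) via R1 from cites(d,f)
round 1: derive path(d,h) via R1 from cites(d,h)
round 1: derive path(d,j) via R1 from cites(d,j)
round 1: derive path(e,c) via R1 from cites(e,c)
round 1: derive path(e,f) via R1 from cites(e,f)
round 1: derive path(e,h) via R1 from cites(e,h)
round 1: derive path(f,b) via R1 from cites(f,b)
round 1: derive path(h,a) via R1 from cites(h,a)
round 1: derive path(h,h) via R1 from cites(h,h)
round 1: derive path(j,a) via R1 from cites(j,a)
round 1: derive path(b,h) via R3 from cites(b,c), road(c,h)
round 1: derive path(c,a) via R3 from cites(c,d), road(d,a)
round 1: derive path(c,g) via R3 from cites(c,d), road(d,g)
round 1: derive path(d,c) via R3 from cites(d,f), road(f,c)
round 1: derive path(d,d) via R3 from cites(d,f), road(f,d)
round 1: derive path(e,d) via R3 from cites(e,f), road(f,d)
round 1: derive path(h,c) via R3 from cites(h,h), road(h,c)
round 1: derive path(h,d) via R3 from cites(h,a), road(a,d)
round 1: derive path(h,f) via R3 from cites(h,h), road(h,f)
round 1: derive path(j,d) via R3 from cites(j,a), road(a,d)
round 2: derive path(b,a) via R2 from path(b,c), path(c,a)
round 2: derive path(b,d) via R2 from path(b,c), path(c,d)
round 2: derive path(b,f) via R2 from path(b,h), path(h,f)
round 2: derive path(b,g) via R2 from path(b,c), path(c,g)
round 2: derive path(c,c) via R2 from path(c,d), path(d,c)
round 2: derive path(c,f) via R2 from path(c,d), path(d,f)
round 2: derive path(c,h) via R2 from path(c,d), path(d,h)
round 2: derive path(c,j) via R2 from path(c,d), path(d,j)
round 2: derive path(d,a) via R2 from path(d,c), path(c,a)
round 2: derive path(d,b) via R2 from path(d,f), path(f,b)
round 2: derive path(d,g) via R2 from path(d,c), path(c,g)
round 2: derive path(e,a) via R2 from path(e,c), path(c,a)
round 2: derive path(e,b) via R2 from path(e,f), path(f,b)
round 2: derive path(e,g) via R2 from path(e,c), path(c,g)
round 2: derive path(e,j) via R2 from path(e,d), path(d,j)
round 2: derive path(f,c) via R2 from path(f,b), path(b,c)
round 2: derive path(f,h) via R2 from path(f,b), path(b,h)
round 2: derive path(h,b) via R2 from path(h,f), path(f,b)
round 2: derive path(h,g) via R2 from path(h,c), path(c,g)
round 2: derive path(h,j) via R2 from path(h,d), path(d,j)
round 2: derive path(j,c) via R2 from path(j,d), path(d,c)
round 2: derive path(j,f) via R2 from path(j,d), path(d,f)
round 2: derive path(j,h) via R2 from path(j,d), path(d,h)
round 2: derive path(j,j) via R2 from path(j,d), path(d,j)
round 3: derive path(b,b) via R2 from path(b,d), path(d,b)
round 3: derive path(b,j) via R2 from path(b,c), path(c,j)
round 3: derive path(c,b) via R2 from path(c,d), path(d,b)
round 3: derive path(f,a) via R2 from path(f,b), path(b,a)
round 3: derive path(f,d) via R2 from path(f,b), path(b,d)
round 3: derive path(f,f) via R2 from path(f,b), path(b,f)
round 3: derive path(f,g) via R2 from path(f,b), path(b,g)
round 3: derive path(f,j) via R2 from path(f,c), path(c,j)
round 3: derive path(j,b) via R2 from path(j,d), path(d,b)
round 3: derive path(j,g) via R2 from path(j,c), path(c,g)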